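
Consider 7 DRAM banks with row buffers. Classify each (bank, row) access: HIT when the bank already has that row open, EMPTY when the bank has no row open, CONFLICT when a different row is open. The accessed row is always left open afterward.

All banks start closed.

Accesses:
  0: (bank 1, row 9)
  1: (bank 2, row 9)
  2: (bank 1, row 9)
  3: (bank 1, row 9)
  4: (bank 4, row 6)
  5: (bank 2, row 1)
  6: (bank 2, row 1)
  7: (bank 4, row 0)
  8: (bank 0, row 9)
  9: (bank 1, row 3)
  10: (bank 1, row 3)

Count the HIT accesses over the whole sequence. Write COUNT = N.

  [0] b1 r9: no row ⇒ E
  [1] b2 r9: no row ⇒ E
  [2] b1 r9: had r9 ⇒ H
  [3] b1 r9: had r9 ⇒ H
  [4] b4 r6: no row ⇒ E
  [5] b2 r1: had r9 ⇒ C
  [6] b2 r1: had r1 ⇒ H
  [7] b4 r0: had r6 ⇒ C
  [8] b0 r9: no row ⇒ E
  [9] b1 r3: had r9 ⇒ C
  [10] b1 r3: had r3 ⇒ H

COUNT = 4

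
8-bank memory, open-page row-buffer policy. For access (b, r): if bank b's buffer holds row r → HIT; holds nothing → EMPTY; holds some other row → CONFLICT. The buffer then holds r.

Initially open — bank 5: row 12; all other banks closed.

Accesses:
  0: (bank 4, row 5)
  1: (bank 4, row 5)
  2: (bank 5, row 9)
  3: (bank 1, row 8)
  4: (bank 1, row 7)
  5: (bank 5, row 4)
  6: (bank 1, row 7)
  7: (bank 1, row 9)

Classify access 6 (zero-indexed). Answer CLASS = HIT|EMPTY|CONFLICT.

CLASS = HIT

step 0: bank4 None->5 [EMPTY]
step 1: bank4 5->5 [HIT]
step 2: bank5 12->9 [CONFLICT]
step 3: bank1 None->8 [EMPTY]
step 4: bank1 8->7 [CONFLICT]
step 5: bank5 9->4 [CONFLICT]
step 6: bank1 7->7 [HIT]
step 7: bank1 7->9 [CONFLICT]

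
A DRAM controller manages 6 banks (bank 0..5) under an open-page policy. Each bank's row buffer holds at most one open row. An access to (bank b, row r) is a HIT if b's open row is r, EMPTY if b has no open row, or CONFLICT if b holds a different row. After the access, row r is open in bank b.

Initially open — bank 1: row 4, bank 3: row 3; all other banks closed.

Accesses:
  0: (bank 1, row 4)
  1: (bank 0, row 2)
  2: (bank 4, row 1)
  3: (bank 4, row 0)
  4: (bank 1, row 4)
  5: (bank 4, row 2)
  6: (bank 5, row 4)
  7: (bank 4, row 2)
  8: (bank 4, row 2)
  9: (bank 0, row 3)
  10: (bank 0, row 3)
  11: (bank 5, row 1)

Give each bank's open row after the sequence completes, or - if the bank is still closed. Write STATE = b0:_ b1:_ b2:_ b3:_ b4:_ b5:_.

step 0: bank1 4->4 [HIT]
step 1: bank0 None->2 [EMPTY]
step 2: bank4 None->1 [EMPTY]
step 3: bank4 1->0 [CONFLICT]
step 4: bank1 4->4 [HIT]
step 5: bank4 0->2 [CONFLICT]
step 6: bank5 None->4 [EMPTY]
step 7: bank4 2->2 [HIT]
step 8: bank4 2->2 [HIT]
step 9: bank0 2->3 [CONFLICT]
step 10: bank0 3->3 [HIT]
step 11: bank5 4->1 [CONFLICT]

STATE = b0:3 b1:4 b2:- b3:3 b4:2 b5:1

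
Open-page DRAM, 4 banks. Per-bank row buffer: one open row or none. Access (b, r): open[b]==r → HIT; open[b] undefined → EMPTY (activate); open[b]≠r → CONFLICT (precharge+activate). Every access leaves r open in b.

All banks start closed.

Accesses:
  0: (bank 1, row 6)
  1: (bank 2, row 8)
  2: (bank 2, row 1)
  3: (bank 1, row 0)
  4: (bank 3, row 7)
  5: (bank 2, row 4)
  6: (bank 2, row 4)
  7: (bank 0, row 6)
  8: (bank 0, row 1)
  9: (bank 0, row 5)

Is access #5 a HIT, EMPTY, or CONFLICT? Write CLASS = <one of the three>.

step 0: bank1 None->6 [EMPTY]
step 1: bank2 None->8 [EMPTY]
step 2: bank2 8->1 [CONFLICT]
step 3: bank1 6->0 [CONFLICT]
step 4: bank3 None->7 [EMPTY]
step 5: bank2 1->4 [CONFLICT]
step 6: bank2 4->4 [HIT]
step 7: bank0 None->6 [EMPTY]
step 8: bank0 6->1 [CONFLICT]
step 9: bank0 1->5 [CONFLICT]

CLASS = CONFLICT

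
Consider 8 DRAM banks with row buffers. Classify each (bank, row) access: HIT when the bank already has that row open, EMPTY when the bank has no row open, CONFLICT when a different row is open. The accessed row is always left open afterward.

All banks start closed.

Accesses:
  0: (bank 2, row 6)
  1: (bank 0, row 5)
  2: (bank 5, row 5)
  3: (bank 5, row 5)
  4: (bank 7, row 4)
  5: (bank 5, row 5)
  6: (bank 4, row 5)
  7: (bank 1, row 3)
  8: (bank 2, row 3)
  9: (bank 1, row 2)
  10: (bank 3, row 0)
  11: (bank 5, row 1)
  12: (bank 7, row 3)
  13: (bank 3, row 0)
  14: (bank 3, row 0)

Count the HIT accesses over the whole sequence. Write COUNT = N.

0: bank 2 row 6 — prev None → EMPTY
1: bank 0 row 5 — prev None → EMPTY
2: bank 5 row 5 — prev None → EMPTY
3: bank 5 row 5 — prev 5 → HIT
4: bank 7 row 4 — prev None → EMPTY
5: bank 5 row 5 — prev 5 → HIT
6: bank 4 row 5 — prev None → EMPTY
7: bank 1 row 3 — prev None → EMPTY
8: bank 2 row 3 — prev 6 → CONFLICT
9: bank 1 row 2 — prev 3 → CONFLICT
10: bank 3 row 0 — prev None → EMPTY
11: bank 5 row 1 — prev 5 → CONFLICT
12: bank 7 row 3 — prev 4 → CONFLICT
13: bank 3 row 0 — prev 0 → HIT
14: bank 3 row 0 — prev 0 → HIT

COUNT = 4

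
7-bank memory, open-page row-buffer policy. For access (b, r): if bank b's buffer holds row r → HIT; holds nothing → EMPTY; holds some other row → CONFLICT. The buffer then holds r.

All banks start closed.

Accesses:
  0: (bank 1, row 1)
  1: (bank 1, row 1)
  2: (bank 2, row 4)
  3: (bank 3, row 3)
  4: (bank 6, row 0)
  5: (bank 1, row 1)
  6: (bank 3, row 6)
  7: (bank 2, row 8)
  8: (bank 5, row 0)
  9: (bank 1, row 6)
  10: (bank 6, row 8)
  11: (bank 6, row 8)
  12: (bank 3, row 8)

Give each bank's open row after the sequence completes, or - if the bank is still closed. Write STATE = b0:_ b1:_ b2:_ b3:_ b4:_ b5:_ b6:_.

#0 (1,1) E
#1 (1,1) H  (was 1)
#2 (2,4) E
#3 (3,3) E
#4 (6,0) E
#5 (1,1) H  (was 1)
#6 (3,6) C  (was 3)
#7 (2,8) C  (was 4)
#8 (5,0) E
#9 (1,6) C  (was 1)
#10 (6,8) C  (was 0)
#11 (6,8) H  (was 8)
#12 (3,8) C  (was 6)

STATE = b0:- b1:6 b2:8 b3:8 b4:- b5:0 b6:8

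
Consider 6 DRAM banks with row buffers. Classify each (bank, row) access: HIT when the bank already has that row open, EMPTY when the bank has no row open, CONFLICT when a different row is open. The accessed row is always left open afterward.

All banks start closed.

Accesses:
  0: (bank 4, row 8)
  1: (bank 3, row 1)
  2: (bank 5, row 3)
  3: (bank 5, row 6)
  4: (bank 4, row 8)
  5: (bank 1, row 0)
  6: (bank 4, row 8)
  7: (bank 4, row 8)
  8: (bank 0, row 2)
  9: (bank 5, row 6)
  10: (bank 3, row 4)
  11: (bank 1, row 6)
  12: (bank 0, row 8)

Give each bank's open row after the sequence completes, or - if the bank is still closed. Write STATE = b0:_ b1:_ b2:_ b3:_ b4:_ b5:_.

step 0: bank4 None->8 [EMPTY]
step 1: bank3 None->1 [EMPTY]
step 2: bank5 None->3 [EMPTY]
step 3: bank5 3->6 [CONFLICT]
step 4: bank4 8->8 [HIT]
step 5: bank1 None->0 [EMPTY]
step 6: bank4 8->8 [HIT]
step 7: bank4 8->8 [HIT]
step 8: bank0 None->2 [EMPTY]
step 9: bank5 6->6 [HIT]
step 10: bank3 1->4 [CONFLICT]
step 11: bank1 0->6 [CONFLICT]
step 12: bank0 2->8 [CONFLICT]

STATE = b0:8 b1:6 b2:- b3:4 b4:8 b5:6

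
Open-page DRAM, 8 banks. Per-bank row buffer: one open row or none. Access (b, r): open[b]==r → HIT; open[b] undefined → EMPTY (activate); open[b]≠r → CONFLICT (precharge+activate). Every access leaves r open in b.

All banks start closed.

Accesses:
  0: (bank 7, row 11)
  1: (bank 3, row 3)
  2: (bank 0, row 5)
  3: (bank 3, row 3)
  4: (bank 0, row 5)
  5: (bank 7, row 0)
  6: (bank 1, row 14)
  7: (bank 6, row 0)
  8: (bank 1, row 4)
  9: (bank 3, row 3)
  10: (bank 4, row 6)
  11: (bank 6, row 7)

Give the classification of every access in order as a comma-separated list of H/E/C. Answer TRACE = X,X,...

#0 (7,11) E
#1 (3,3) E
#2 (0,5) E
#3 (3,3) H  (was 3)
#4 (0,5) H  (was 5)
#5 (7,0) C  (was 11)
#6 (1,14) E
#7 (6,0) E
#8 (1,4) C  (was 14)
#9 (3,3) H  (was 3)
#10 (4,6) E
#11 (6,7) C  (was 0)

TRACE = E,E,E,H,H,C,E,E,C,H,E,C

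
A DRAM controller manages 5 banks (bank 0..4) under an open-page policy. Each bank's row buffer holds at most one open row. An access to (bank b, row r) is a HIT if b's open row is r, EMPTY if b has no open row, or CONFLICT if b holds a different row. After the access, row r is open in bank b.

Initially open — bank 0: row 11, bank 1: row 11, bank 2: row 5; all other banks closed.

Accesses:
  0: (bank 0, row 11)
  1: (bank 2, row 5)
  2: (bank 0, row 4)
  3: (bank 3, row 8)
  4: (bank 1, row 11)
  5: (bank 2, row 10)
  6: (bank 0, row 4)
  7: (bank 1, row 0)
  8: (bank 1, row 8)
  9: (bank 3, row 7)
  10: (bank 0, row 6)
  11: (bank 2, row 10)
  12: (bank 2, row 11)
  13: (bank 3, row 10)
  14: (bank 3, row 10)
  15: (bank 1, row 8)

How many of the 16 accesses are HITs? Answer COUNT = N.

0: bank 0 row 11 — prev 11 → HIT
1: bank 2 row 5 — prev 5 → HIT
2: bank 0 row 4 — prev 11 → CONFLICT
3: bank 3 row 8 — prev None → EMPTY
4: bank 1 row 11 — prev 11 → HIT
5: bank 2 row 10 — prev 5 → CONFLICT
6: bank 0 row 4 — prev 4 → HIT
7: bank 1 row 0 — prev 11 → CONFLICT
8: bank 1 row 8 — prev 0 → CONFLICT
9: bank 3 row 7 — prev 8 → CONFLICT
10: bank 0 row 6 — prev 4 → CONFLICT
11: bank 2 row 10 — prev 10 → HIT
12: bank 2 row 11 — prev 10 → CONFLICT
13: bank 3 row 10 — prev 7 → CONFLICT
14: bank 3 row 10 — prev 10 → HIT
15: bank 1 row 8 — prev 8 → HIT

COUNT = 7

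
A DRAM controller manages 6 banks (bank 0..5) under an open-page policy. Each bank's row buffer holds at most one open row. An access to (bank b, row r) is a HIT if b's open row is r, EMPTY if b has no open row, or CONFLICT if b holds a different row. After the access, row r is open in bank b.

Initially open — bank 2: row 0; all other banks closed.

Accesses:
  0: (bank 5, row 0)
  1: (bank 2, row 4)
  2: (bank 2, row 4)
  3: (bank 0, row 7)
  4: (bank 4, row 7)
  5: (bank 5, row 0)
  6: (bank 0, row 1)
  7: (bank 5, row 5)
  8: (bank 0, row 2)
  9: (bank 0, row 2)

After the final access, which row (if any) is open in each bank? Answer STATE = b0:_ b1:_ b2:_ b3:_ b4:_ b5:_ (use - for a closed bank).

0: bank 5 row 0 — prev None → EMPTY
1: bank 2 row 4 — prev 0 → CONFLICT
2: bank 2 row 4 — prev 4 → HIT
3: bank 0 row 7 — prev None → EMPTY
4: bank 4 row 7 — prev None → EMPTY
5: bank 5 row 0 — prev 0 → HIT
6: bank 0 row 1 — prev 7 → CONFLICT
7: bank 5 row 5 — prev 0 → CONFLICT
8: bank 0 row 2 — prev 1 → CONFLICT
9: bank 0 row 2 — prev 2 → HIT

STATE = b0:2 b1:- b2:4 b3:- b4:7 b5:5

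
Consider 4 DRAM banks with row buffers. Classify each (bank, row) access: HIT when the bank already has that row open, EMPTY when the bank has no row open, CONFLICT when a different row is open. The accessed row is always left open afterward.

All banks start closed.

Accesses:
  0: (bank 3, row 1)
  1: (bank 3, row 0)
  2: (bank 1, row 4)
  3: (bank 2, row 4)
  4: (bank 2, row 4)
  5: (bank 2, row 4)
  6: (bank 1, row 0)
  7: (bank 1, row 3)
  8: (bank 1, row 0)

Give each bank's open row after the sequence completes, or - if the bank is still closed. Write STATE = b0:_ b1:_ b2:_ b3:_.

  [0] b3 r1: no row ⇒ E
  [1] b3 r0: had r1 ⇒ C
  [2] b1 r4: no row ⇒ E
  [3] b2 r4: no row ⇒ E
  [4] b2 r4: had r4 ⇒ H
  [5] b2 r4: had r4 ⇒ H
  [6] b1 r0: had r4 ⇒ C
  [7] b1 r3: had r0 ⇒ C
  [8] b1 r0: had r3 ⇒ C

STATE = b0:- b1:0 b2:4 b3:0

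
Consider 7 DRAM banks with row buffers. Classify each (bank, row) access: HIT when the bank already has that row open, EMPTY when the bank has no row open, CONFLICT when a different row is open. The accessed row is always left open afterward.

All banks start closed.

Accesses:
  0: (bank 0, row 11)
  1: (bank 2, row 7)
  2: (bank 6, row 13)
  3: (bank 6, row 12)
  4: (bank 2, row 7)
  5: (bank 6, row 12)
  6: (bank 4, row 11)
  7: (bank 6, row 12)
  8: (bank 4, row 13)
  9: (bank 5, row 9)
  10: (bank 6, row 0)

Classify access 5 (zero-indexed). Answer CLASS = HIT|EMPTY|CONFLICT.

step 0: bank0 None->11 [EMPTY]
step 1: bank2 None->7 [EMPTY]
step 2: bank6 None->13 [EMPTY]
step 3: bank6 13->12 [CONFLICT]
step 4: bank2 7->7 [HIT]
step 5: bank6 12->12 [HIT]
step 6: bank4 None->11 [EMPTY]
step 7: bank6 12->12 [HIT]
step 8: bank4 11->13 [CONFLICT]
step 9: bank5 None->9 [EMPTY]
step 10: bank6 12->0 [CONFLICT]

CLASS = HIT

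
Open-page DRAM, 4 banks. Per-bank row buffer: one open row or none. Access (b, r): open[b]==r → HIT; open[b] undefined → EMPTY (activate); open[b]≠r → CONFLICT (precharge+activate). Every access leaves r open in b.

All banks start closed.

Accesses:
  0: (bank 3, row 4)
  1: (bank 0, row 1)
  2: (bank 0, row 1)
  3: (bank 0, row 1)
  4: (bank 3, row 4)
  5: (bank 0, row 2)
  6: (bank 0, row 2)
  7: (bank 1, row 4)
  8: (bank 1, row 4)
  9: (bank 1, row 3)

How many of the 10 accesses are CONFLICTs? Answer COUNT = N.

COUNT = 2

step 0: bank3 None->4 [EMPTY]
step 1: bank0 None->1 [EMPTY]
step 2: bank0 1->1 [HIT]
step 3: bank0 1->1 [HIT]
step 4: bank3 4->4 [HIT]
step 5: bank0 1->2 [CONFLICT]
step 6: bank0 2->2 [HIT]
step 7: bank1 None->4 [EMPTY]
step 8: bank1 4->4 [HIT]
step 9: bank1 4->3 [CONFLICT]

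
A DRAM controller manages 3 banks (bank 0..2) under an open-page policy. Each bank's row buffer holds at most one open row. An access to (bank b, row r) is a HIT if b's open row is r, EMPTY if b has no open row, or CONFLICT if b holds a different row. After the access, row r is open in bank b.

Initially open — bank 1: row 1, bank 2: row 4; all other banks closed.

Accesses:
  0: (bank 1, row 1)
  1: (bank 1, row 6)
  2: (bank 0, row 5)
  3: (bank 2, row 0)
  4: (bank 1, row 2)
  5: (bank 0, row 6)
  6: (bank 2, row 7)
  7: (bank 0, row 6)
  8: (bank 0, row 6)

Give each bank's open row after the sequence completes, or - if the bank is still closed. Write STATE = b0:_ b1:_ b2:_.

STATE = b0:6 b1:2 b2:7

step 0: bank1 1->1 [HIT]
step 1: bank1 1->6 [CONFLICT]
step 2: bank0 None->5 [EMPTY]
step 3: bank2 4->0 [CONFLICT]
step 4: bank1 6->2 [CONFLICT]
step 5: bank0 5->6 [CONFLICT]
step 6: bank2 0->7 [CONFLICT]
step 7: bank0 6->6 [HIT]
step 8: bank0 6->6 [HIT]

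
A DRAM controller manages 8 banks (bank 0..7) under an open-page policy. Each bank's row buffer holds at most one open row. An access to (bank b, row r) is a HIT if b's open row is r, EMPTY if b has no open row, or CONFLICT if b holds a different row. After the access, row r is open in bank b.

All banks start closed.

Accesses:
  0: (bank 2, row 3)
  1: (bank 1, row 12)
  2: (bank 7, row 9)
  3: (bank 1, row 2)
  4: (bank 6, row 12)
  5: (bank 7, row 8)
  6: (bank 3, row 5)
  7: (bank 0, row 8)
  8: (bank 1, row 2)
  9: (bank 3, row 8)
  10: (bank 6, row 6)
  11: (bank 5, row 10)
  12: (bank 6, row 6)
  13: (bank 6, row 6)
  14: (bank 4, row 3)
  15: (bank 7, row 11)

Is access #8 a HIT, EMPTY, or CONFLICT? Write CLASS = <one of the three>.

CLASS = HIT

#0 (2,3) E
#1 (1,12) E
#2 (7,9) E
#3 (1,2) C  (was 12)
#4 (6,12) E
#5 (7,8) C  (was 9)
#6 (3,5) E
#7 (0,8) E
#8 (1,2) H  (was 2)
#9 (3,8) C  (was 5)
#10 (6,6) C  (was 12)
#11 (5,10) E
#12 (6,6) H  (was 6)
#13 (6,6) H  (was 6)
#14 (4,3) E
#15 (7,11) C  (was 8)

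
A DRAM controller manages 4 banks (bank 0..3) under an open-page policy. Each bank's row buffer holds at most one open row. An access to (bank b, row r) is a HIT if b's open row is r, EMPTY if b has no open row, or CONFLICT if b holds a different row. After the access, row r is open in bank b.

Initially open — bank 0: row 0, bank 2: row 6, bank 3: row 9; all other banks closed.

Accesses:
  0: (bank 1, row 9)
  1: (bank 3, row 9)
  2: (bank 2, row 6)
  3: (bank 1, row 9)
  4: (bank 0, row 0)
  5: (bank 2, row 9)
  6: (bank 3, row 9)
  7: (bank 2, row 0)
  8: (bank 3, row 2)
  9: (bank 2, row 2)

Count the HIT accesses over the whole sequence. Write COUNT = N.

COUNT = 5

0: bank 1 row 9 — prev None → EMPTY
1: bank 3 row 9 — prev 9 → HIT
2: bank 2 row 6 — prev 6 → HIT
3: bank 1 row 9 — prev 9 → HIT
4: bank 0 row 0 — prev 0 → HIT
5: bank 2 row 9 — prev 6 → CONFLICT
6: bank 3 row 9 — prev 9 → HIT
7: bank 2 row 0 — prev 9 → CONFLICT
8: bank 3 row 2 — prev 9 → CONFLICT
9: bank 2 row 2 — prev 0 → CONFLICT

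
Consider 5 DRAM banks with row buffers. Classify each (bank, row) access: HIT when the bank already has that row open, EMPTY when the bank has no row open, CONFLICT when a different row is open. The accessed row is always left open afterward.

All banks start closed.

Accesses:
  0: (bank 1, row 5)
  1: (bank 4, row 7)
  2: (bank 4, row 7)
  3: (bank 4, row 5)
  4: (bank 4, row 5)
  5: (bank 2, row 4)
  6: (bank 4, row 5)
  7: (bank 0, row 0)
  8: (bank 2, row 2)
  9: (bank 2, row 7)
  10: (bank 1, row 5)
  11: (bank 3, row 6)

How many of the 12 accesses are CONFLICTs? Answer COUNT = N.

0: bank 1 row 5 — prev None → EMPTY
1: bank 4 row 7 — prev None → EMPTY
2: bank 4 row 7 — prev 7 → HIT
3: bank 4 row 5 — prev 7 → CONFLICT
4: bank 4 row 5 — prev 5 → HIT
5: bank 2 row 4 — prev None → EMPTY
6: bank 4 row 5 — prev 5 → HIT
7: bank 0 row 0 — prev None → EMPTY
8: bank 2 row 2 — prev 4 → CONFLICT
9: bank 2 row 7 — prev 2 → CONFLICT
10: bank 1 row 5 — prev 5 → HIT
11: bank 3 row 6 — prev None → EMPTY

COUNT = 3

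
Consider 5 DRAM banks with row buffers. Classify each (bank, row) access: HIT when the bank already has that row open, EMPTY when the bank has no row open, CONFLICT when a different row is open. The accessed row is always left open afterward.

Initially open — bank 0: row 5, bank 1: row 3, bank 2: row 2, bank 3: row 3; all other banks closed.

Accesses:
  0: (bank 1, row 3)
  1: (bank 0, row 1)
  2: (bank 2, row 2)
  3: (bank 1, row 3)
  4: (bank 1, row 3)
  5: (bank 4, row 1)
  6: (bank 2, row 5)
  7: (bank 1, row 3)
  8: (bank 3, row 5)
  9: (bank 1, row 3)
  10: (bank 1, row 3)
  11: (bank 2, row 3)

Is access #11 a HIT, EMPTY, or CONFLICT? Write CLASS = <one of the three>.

  [0] b1 r3: had r3 ⇒ H
  [1] b0 r1: had r5 ⇒ C
  [2] b2 r2: had r2 ⇒ H
  [3] b1 r3: had r3 ⇒ H
  [4] b1 r3: had r3 ⇒ H
  [5] b4 r1: no row ⇒ E
  [6] b2 r5: had r2 ⇒ C
  [7] b1 r3: had r3 ⇒ H
  [8] b3 r5: had r3 ⇒ C
  [9] b1 r3: had r3 ⇒ H
  [10] b1 r3: had r3 ⇒ H
  [11] b2 r3: had r5 ⇒ C

CLASS = CONFLICT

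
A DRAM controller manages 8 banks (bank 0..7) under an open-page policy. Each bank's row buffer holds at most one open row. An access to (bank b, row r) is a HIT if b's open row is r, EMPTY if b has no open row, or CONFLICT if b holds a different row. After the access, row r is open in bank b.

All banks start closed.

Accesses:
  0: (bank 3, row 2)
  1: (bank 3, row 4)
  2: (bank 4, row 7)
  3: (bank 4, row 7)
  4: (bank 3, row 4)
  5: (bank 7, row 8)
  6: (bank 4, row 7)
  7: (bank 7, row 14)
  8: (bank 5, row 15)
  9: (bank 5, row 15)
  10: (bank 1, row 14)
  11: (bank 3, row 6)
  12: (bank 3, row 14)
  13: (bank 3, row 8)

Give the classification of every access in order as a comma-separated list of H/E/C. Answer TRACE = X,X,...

  [0] b3 r2: no row ⇒ E
  [1] b3 r4: had r2 ⇒ C
  [2] b4 r7: no row ⇒ E
  [3] b4 r7: had r7 ⇒ H
  [4] b3 r4: had r4 ⇒ H
  [5] b7 r8: no row ⇒ E
  [6] b4 r7: had r7 ⇒ H
  [7] b7 r14: had r8 ⇒ C
  [8] b5 r15: no row ⇒ E
  [9] b5 r15: had r15 ⇒ H
  [10] b1 r14: no row ⇒ E
  [11] b3 r6: had r4 ⇒ C
  [12] b3 r14: had r6 ⇒ C
  [13] b3 r8: had r14 ⇒ C

TRACE = E,C,E,H,H,E,H,C,E,H,E,C,C,C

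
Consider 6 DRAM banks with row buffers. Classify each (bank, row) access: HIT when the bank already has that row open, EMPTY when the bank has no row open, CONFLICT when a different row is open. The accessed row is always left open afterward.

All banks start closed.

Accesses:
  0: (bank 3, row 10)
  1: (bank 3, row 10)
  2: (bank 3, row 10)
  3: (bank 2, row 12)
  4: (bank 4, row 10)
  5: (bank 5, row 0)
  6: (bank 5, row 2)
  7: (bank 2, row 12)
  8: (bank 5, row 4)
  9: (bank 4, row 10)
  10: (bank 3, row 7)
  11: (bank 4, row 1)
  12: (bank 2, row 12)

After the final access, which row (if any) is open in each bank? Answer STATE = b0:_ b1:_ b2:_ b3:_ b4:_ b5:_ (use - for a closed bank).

STATE = b0:- b1:- b2:12 b3:7 b4:1 b5:4

#0 (3,10) E
#1 (3,10) H  (was 10)
#2 (3,10) H  (was 10)
#3 (2,12) E
#4 (4,10) E
#5 (5,0) E
#6 (5,2) C  (was 0)
#7 (2,12) H  (was 12)
#8 (5,4) C  (was 2)
#9 (4,10) H  (was 10)
#10 (3,7) C  (was 10)
#11 (4,1) C  (was 10)
#12 (2,12) H  (was 12)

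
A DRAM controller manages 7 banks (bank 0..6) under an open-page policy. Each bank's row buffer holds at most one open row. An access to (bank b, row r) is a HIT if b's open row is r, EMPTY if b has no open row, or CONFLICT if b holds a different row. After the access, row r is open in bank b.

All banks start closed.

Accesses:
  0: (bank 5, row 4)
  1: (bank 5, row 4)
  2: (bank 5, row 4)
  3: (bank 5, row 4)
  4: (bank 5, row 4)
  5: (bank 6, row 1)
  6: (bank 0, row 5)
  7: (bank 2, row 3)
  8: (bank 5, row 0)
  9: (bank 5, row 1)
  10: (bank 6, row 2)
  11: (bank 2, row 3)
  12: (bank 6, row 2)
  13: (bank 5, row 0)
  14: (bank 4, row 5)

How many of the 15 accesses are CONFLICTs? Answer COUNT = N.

COUNT = 4

#0 (5,4) E
#1 (5,4) H  (was 4)
#2 (5,4) H  (was 4)
#3 (5,4) H  (was 4)
#4 (5,4) H  (was 4)
#5 (6,1) E
#6 (0,5) E
#7 (2,3) E
#8 (5,0) C  (was 4)
#9 (5,1) C  (was 0)
#10 (6,2) C  (was 1)
#11 (2,3) H  (was 3)
#12 (6,2) H  (was 2)
#13 (5,0) C  (was 1)
#14 (4,5) E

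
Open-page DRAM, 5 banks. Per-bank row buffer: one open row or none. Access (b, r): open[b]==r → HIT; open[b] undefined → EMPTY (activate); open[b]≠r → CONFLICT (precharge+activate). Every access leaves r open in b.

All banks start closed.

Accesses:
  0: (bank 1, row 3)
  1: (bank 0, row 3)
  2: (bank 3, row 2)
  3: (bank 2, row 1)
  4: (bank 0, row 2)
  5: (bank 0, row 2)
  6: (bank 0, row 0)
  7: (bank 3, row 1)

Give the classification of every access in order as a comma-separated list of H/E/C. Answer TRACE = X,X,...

TRACE = E,E,E,E,C,H,C,C

  [0] b1 r3: no row ⇒ E
  [1] b0 r3: no row ⇒ E
  [2] b3 r2: no row ⇒ E
  [3] b2 r1: no row ⇒ E
  [4] b0 r2: had r3 ⇒ C
  [5] b0 r2: had r2 ⇒ H
  [6] b0 r0: had r2 ⇒ C
  [7] b3 r1: had r2 ⇒ C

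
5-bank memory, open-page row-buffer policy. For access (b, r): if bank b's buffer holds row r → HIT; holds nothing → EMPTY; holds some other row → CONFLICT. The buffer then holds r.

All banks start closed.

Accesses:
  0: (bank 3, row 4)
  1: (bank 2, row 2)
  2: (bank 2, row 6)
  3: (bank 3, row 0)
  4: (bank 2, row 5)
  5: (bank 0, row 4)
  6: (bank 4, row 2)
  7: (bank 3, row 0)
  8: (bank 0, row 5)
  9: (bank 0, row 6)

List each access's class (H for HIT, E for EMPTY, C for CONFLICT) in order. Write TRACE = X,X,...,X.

step 0: bank3 None->4 [EMPTY]
step 1: bank2 None->2 [EMPTY]
step 2: bank2 2->6 [CONFLICT]
step 3: bank3 4->0 [CONFLICT]
step 4: bank2 6->5 [CONFLICT]
step 5: bank0 None->4 [EMPTY]
step 6: bank4 None->2 [EMPTY]
step 7: bank3 0->0 [HIT]
step 8: bank0 4->5 [CONFLICT]
step 9: bank0 5->6 [CONFLICT]

TRACE = E,E,C,C,C,E,E,H,C,C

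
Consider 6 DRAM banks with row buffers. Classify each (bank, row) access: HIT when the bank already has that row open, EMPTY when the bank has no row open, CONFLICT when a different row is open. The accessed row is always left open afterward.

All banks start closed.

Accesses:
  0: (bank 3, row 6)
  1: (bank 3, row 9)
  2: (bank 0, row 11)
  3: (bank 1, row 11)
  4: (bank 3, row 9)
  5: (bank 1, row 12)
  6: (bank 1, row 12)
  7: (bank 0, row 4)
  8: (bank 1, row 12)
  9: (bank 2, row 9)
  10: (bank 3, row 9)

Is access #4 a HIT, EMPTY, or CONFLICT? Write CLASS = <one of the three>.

CLASS = HIT

0: bank 3 row 6 — prev None → EMPTY
1: bank 3 row 9 — prev 6 → CONFLICT
2: bank 0 row 11 — prev None → EMPTY
3: bank 1 row 11 — prev None → EMPTY
4: bank 3 row 9 — prev 9 → HIT
5: bank 1 row 12 — prev 11 → CONFLICT
6: bank 1 row 12 — prev 12 → HIT
7: bank 0 row 4 — prev 11 → CONFLICT
8: bank 1 row 12 — prev 12 → HIT
9: bank 2 row 9 — prev None → EMPTY
10: bank 3 row 9 — prev 9 → HIT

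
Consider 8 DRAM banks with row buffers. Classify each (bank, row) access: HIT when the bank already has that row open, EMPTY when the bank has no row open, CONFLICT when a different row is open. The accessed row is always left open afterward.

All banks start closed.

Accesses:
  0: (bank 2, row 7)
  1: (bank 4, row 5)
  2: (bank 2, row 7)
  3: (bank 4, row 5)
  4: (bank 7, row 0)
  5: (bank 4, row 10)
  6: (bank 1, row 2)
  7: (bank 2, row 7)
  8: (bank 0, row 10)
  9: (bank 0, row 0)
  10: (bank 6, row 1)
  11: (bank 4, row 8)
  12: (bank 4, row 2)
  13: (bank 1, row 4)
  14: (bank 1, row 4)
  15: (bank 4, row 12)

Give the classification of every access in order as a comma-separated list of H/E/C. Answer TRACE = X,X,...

TRACE = E,E,H,H,E,C,E,H,E,C,E,C,C,C,H,C

#0 (2,7) E
#1 (4,5) E
#2 (2,7) H  (was 7)
#3 (4,5) H  (was 5)
#4 (7,0) E
#5 (4,10) C  (was 5)
#6 (1,2) E
#7 (2,7) H  (was 7)
#8 (0,10) E
#9 (0,0) C  (was 10)
#10 (6,1) E
#11 (4,8) C  (was 10)
#12 (4,2) C  (was 8)
#13 (1,4) C  (was 2)
#14 (1,4) H  (was 4)
#15 (4,12) C  (was 2)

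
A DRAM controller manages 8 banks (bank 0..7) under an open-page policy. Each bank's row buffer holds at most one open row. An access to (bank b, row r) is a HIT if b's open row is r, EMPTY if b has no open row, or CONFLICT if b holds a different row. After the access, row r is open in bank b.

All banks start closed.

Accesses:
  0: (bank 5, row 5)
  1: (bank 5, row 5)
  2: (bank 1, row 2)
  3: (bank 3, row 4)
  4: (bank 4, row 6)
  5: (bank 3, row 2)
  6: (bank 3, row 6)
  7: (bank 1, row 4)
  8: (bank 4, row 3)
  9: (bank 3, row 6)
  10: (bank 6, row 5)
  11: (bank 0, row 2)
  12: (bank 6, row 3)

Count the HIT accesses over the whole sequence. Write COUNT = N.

COUNT = 2

step 0: bank5 None->5 [EMPTY]
step 1: bank5 5->5 [HIT]
step 2: bank1 None->2 [EMPTY]
step 3: bank3 None->4 [EMPTY]
step 4: bank4 None->6 [EMPTY]
step 5: bank3 4->2 [CONFLICT]
step 6: bank3 2->6 [CONFLICT]
step 7: bank1 2->4 [CONFLICT]
step 8: bank4 6->3 [CONFLICT]
step 9: bank3 6->6 [HIT]
step 10: bank6 None->5 [EMPTY]
step 11: bank0 None->2 [EMPTY]
step 12: bank6 5->3 [CONFLICT]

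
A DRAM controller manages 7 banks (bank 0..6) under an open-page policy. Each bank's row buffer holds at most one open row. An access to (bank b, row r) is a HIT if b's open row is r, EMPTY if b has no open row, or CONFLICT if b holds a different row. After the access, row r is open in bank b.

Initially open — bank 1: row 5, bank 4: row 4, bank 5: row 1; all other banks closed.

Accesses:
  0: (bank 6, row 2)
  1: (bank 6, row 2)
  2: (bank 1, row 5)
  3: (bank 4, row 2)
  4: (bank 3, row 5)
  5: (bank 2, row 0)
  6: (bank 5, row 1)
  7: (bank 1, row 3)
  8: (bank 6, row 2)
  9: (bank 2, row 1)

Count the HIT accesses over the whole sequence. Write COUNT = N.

step 0: bank6 None->2 [EMPTY]
step 1: bank6 2->2 [HIT]
step 2: bank1 5->5 [HIT]
step 3: bank4 4->2 [CONFLICT]
step 4: bank3 None->5 [EMPTY]
step 5: bank2 None->0 [EMPTY]
step 6: bank5 1->1 [HIT]
step 7: bank1 5->3 [CONFLICT]
step 8: bank6 2->2 [HIT]
step 9: bank2 0->1 [CONFLICT]

COUNT = 4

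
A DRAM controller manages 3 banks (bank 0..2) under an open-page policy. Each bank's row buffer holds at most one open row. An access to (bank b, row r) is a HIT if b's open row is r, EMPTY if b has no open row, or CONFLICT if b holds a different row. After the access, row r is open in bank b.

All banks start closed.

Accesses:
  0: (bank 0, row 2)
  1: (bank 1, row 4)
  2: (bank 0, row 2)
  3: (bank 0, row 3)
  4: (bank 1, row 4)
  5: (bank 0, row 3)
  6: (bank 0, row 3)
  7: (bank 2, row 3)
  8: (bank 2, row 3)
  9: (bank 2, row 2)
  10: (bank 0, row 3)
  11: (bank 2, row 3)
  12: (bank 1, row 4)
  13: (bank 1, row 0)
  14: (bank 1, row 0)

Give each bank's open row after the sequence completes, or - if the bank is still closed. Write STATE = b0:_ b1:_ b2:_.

STATE = b0:3 b1:0 b2:3

0: bank 0 row 2 — prev None → EMPTY
1: bank 1 row 4 — prev None → EMPTY
2: bank 0 row 2 — prev 2 → HIT
3: bank 0 row 3 — prev 2 → CONFLICT
4: bank 1 row 4 — prev 4 → HIT
5: bank 0 row 3 — prev 3 → HIT
6: bank 0 row 3 — prev 3 → HIT
7: bank 2 row 3 — prev None → EMPTY
8: bank 2 row 3 — prev 3 → HIT
9: bank 2 row 2 — prev 3 → CONFLICT
10: bank 0 row 3 — prev 3 → HIT
11: bank 2 row 3 — prev 2 → CONFLICT
12: bank 1 row 4 — prev 4 → HIT
13: bank 1 row 0 — prev 4 → CONFLICT
14: bank 1 row 0 — prev 0 → HIT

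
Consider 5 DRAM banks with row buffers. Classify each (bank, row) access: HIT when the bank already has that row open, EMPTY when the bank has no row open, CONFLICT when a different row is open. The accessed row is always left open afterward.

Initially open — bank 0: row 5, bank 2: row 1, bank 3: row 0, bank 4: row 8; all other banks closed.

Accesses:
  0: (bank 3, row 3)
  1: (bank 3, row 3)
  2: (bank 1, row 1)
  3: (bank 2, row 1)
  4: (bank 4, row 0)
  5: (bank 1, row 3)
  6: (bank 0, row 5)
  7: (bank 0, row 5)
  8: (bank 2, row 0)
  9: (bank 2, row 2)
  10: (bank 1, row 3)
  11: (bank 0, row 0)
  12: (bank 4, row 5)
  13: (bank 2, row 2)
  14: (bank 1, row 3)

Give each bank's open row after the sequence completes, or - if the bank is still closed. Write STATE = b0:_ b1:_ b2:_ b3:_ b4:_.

#0 (3,3) C  (was 0)
#1 (3,3) H  (was 3)
#2 (1,1) E
#3 (2,1) H  (was 1)
#4 (4,0) C  (was 8)
#5 (1,3) C  (was 1)
#6 (0,5) H  (was 5)
#7 (0,5) H  (was 5)
#8 (2,0) C  (was 1)
#9 (2,2) C  (was 0)
#10 (1,3) H  (was 3)
#11 (0,0) C  (was 5)
#12 (4,5) C  (was 0)
#13 (2,2) H  (was 2)
#14 (1,3) H  (was 3)

STATE = b0:0 b1:3 b2:2 b3:3 b4:5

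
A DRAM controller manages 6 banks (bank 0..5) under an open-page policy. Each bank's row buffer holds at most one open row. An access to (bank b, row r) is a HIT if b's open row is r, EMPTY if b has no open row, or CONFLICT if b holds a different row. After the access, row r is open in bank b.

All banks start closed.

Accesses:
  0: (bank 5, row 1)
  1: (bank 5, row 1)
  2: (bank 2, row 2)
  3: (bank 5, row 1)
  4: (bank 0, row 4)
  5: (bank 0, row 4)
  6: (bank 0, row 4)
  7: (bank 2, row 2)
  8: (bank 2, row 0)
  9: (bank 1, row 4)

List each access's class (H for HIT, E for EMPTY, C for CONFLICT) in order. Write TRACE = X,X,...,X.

#0 (5,1) E
#1 (5,1) H  (was 1)
#2 (2,2) E
#3 (5,1) H  (was 1)
#4 (0,4) E
#5 (0,4) H  (was 4)
#6 (0,4) H  (was 4)
#7 (2,2) H  (was 2)
#8 (2,0) C  (was 2)
#9 (1,4) E

TRACE = E,H,E,H,E,H,H,H,C,E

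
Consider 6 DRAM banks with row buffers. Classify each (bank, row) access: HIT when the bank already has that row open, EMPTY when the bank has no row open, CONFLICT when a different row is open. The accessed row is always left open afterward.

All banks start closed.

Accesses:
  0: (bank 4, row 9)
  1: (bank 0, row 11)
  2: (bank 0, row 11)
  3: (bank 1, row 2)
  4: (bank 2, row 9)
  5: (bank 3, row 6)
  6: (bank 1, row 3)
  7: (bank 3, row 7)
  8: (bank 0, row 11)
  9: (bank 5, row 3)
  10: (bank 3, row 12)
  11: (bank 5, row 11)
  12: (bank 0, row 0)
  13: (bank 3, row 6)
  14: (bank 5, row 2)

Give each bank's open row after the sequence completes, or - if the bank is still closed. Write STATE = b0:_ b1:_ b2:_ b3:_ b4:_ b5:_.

STATE = b0:0 b1:3 b2:9 b3:6 b4:9 b5:2

step 0: bank4 None->9 [EMPTY]
step 1: bank0 None->11 [EMPTY]
step 2: bank0 11->11 [HIT]
step 3: bank1 None->2 [EMPTY]
step 4: bank2 None->9 [EMPTY]
step 5: bank3 None->6 [EMPTY]
step 6: bank1 2->3 [CONFLICT]
step 7: bank3 6->7 [CONFLICT]
step 8: bank0 11->11 [HIT]
step 9: bank5 None->3 [EMPTY]
step 10: bank3 7->12 [CONFLICT]
step 11: bank5 3->11 [CONFLICT]
step 12: bank0 11->0 [CONFLICT]
step 13: bank3 12->6 [CONFLICT]
step 14: bank5 11->2 [CONFLICT]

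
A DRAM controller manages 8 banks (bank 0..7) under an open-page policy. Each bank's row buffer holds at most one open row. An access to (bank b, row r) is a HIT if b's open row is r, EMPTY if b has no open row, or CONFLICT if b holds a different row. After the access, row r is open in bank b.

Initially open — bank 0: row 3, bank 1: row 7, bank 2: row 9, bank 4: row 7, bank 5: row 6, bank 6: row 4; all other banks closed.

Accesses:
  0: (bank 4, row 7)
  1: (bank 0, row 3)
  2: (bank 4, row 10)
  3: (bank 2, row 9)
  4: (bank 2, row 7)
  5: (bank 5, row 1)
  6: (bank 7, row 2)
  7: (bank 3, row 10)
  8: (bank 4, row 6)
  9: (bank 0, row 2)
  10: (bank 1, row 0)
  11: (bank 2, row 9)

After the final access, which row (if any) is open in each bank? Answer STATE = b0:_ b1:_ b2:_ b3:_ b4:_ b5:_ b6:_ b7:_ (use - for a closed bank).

#0 (4,7) H  (was 7)
#1 (0,3) H  (was 3)
#2 (4,10) C  (was 7)
#3 (2,9) H  (was 9)
#4 (2,7) C  (was 9)
#5 (5,1) C  (was 6)
#6 (7,2) E
#7 (3,10) E
#8 (4,6) C  (was 10)
#9 (0,2) C  (was 3)
#10 (1,0) C  (was 7)
#11 (2,9) C  (was 7)

STATE = b0:2 b1:0 b2:9 b3:10 b4:6 b5:1 b6:4 b7:2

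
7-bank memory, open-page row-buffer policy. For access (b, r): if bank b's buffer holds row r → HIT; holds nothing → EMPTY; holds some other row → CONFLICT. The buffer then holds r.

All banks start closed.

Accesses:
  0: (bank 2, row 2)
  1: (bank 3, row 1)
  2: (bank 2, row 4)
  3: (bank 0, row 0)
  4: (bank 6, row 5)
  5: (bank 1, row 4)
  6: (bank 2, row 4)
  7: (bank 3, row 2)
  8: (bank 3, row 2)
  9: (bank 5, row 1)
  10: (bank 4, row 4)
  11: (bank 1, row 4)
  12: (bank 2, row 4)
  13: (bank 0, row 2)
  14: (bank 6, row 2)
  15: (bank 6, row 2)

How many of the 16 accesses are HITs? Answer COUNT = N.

step 0: bank2 None->2 [EMPTY]
step 1: bank3 None->1 [EMPTY]
step 2: bank2 2->4 [CONFLICT]
step 3: bank0 None->0 [EMPTY]
step 4: bank6 None->5 [EMPTY]
step 5: bank1 None->4 [EMPTY]
step 6: bank2 4->4 [HIT]
step 7: bank3 1->2 [CONFLICT]
step 8: bank3 2->2 [HIT]
step 9: bank5 None->1 [EMPTY]
step 10: bank4 None->4 [EMPTY]
step 11: bank1 4->4 [HIT]
step 12: bank2 4->4 [HIT]
step 13: bank0 0->2 [CONFLICT]
step 14: bank6 5->2 [CONFLICT]
step 15: bank6 2->2 [HIT]

COUNT = 5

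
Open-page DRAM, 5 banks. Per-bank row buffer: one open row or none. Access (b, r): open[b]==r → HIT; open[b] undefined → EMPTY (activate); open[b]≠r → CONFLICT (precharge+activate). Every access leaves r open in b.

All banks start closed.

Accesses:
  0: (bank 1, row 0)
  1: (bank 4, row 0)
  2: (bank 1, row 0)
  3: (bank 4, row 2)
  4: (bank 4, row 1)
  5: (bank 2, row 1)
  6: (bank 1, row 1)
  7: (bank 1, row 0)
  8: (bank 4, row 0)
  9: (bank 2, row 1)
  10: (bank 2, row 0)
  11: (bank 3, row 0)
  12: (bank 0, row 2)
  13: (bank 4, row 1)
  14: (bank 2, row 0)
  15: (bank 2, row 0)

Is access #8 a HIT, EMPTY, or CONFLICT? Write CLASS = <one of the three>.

CLASS = CONFLICT

0: bank 1 row 0 — prev None → EMPTY
1: bank 4 row 0 — prev None → EMPTY
2: bank 1 row 0 — prev 0 → HIT
3: bank 4 row 2 — prev 0 → CONFLICT
4: bank 4 row 1 — prev 2 → CONFLICT
5: bank 2 row 1 — prev None → EMPTY
6: bank 1 row 1 — prev 0 → CONFLICT
7: bank 1 row 0 — prev 1 → CONFLICT
8: bank 4 row 0 — prev 1 → CONFLICT
9: bank 2 row 1 — prev 1 → HIT
10: bank 2 row 0 — prev 1 → CONFLICT
11: bank 3 row 0 — prev None → EMPTY
12: bank 0 row 2 — prev None → EMPTY
13: bank 4 row 1 — prev 0 → CONFLICT
14: bank 2 row 0 — prev 0 → HIT
15: bank 2 row 0 — prev 0 → HIT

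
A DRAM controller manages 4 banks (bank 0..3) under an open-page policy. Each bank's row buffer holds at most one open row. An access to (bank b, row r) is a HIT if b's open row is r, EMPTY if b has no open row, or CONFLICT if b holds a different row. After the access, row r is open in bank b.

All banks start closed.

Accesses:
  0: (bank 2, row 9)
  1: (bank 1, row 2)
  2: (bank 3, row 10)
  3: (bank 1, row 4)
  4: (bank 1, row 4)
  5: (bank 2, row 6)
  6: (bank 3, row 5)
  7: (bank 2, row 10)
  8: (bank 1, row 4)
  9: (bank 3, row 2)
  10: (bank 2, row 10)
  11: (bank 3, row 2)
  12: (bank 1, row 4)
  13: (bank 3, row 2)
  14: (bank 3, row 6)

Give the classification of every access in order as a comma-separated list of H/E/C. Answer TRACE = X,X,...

TRACE = E,E,E,C,H,C,C,C,H,C,H,H,H,H,C

#0 (2,9) E
#1 (1,2) E
#2 (3,10) E
#3 (1,4) C  (was 2)
#4 (1,4) H  (was 4)
#5 (2,6) C  (was 9)
#6 (3,5) C  (was 10)
#7 (2,10) C  (was 6)
#8 (1,4) H  (was 4)
#9 (3,2) C  (was 5)
#10 (2,10) H  (was 10)
#11 (3,2) H  (was 2)
#12 (1,4) H  (was 4)
#13 (3,2) H  (was 2)
#14 (3,6) C  (was 2)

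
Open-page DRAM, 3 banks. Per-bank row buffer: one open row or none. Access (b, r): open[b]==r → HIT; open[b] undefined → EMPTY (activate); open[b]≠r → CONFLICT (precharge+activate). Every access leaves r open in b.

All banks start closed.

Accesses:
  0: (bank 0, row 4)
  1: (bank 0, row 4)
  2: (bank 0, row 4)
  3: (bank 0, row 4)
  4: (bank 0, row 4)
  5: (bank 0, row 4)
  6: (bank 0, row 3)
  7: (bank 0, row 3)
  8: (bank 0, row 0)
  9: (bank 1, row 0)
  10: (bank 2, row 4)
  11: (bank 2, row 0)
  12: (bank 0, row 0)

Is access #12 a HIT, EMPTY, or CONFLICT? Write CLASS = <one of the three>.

  [0] b0 r4: no row ⇒ E
  [1] b0 r4: had r4 ⇒ H
  [2] b0 r4: had r4 ⇒ H
  [3] b0 r4: had r4 ⇒ H
  [4] b0 r4: had r4 ⇒ H
  [5] b0 r4: had r4 ⇒ H
  [6] b0 r3: had r4 ⇒ C
  [7] b0 r3: had r3 ⇒ H
  [8] b0 r0: had r3 ⇒ C
  [9] b1 r0: no row ⇒ E
  [10] b2 r4: no row ⇒ E
  [11] b2 r0: had r4 ⇒ C
  [12] b0 r0: had r0 ⇒ H

CLASS = HIT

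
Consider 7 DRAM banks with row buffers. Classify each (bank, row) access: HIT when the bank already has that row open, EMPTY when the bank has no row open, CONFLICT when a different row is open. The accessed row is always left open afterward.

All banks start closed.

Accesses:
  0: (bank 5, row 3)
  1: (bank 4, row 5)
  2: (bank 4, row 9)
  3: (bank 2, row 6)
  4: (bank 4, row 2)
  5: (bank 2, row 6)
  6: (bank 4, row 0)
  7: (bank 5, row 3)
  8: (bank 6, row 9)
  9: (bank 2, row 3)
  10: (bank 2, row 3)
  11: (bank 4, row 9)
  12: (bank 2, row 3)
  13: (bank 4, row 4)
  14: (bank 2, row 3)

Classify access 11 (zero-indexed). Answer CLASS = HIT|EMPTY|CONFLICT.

  [0] b5 r3: no row ⇒ E
  [1] b4 r5: no row ⇒ E
  [2] b4 r9: had r5 ⇒ C
  [3] b2 r6: no row ⇒ E
  [4] b4 r2: had r9 ⇒ C
  [5] b2 r6: had r6 ⇒ H
  [6] b4 r0: had r2 ⇒ C
  [7] b5 r3: had r3 ⇒ H
  [8] b6 r9: no row ⇒ E
  [9] b2 r3: had r6 ⇒ C
  [10] b2 r3: had r3 ⇒ H
  [11] b4 r9: had r0 ⇒ C
  [12] b2 r3: had r3 ⇒ H
  [13] b4 r4: had r9 ⇒ C
  [14] b2 r3: had r3 ⇒ H

CLASS = CONFLICT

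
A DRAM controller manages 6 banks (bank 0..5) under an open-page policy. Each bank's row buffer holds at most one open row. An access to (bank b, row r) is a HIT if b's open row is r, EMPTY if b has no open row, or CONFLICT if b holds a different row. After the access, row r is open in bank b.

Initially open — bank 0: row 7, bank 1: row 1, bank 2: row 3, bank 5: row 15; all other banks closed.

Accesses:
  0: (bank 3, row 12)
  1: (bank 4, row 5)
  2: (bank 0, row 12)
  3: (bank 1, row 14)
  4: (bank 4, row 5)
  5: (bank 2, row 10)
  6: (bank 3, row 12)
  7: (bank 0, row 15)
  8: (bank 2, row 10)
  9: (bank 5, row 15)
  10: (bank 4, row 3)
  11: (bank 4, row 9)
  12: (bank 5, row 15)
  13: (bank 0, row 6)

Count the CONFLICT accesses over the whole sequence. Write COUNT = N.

COUNT = 7

0: bank 3 row 12 — prev None → EMPTY
1: bank 4 row 5 — prev None → EMPTY
2: bank 0 row 12 — prev 7 → CONFLICT
3: bank 1 row 14 — prev 1 → CONFLICT
4: bank 4 row 5 — prev 5 → HIT
5: bank 2 row 10 — prev 3 → CONFLICT
6: bank 3 row 12 — prev 12 → HIT
7: bank 0 row 15 — prev 12 → CONFLICT
8: bank 2 row 10 — prev 10 → HIT
9: bank 5 row 15 — prev 15 → HIT
10: bank 4 row 3 — prev 5 → CONFLICT
11: bank 4 row 9 — prev 3 → CONFLICT
12: bank 5 row 15 — prev 15 → HIT
13: bank 0 row 6 — prev 15 → CONFLICT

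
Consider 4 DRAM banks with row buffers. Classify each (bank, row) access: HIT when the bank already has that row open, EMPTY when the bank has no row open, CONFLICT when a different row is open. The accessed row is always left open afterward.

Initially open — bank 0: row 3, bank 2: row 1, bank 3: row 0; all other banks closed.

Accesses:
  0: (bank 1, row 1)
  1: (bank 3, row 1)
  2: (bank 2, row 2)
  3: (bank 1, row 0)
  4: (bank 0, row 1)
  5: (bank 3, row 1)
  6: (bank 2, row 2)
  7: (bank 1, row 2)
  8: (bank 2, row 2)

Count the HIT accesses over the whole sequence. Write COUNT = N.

COUNT = 3

#0 (1,1) E
#1 (3,1) C  (was 0)
#2 (2,2) C  (was 1)
#3 (1,0) C  (was 1)
#4 (0,1) C  (was 3)
#5 (3,1) H  (was 1)
#6 (2,2) H  (was 2)
#7 (1,2) C  (was 0)
#8 (2,2) H  (was 2)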